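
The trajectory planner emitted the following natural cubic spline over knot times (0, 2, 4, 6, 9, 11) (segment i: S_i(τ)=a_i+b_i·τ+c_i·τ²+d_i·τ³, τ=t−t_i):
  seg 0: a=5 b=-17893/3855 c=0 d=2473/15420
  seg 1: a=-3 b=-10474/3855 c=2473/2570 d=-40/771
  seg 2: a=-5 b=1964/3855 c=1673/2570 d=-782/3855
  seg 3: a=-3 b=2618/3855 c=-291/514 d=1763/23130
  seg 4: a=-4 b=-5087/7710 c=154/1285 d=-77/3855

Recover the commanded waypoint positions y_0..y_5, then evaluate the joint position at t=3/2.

y_0=5 y_1=-3 y_2=-5 y_3=-3 y_4=-4 y_5=-5
S(3/2) = -58431/41120

y_0 = S_0(0) = a_0 = 5
y_1 = S_1(0) = a_1 = -3
y_2 = S_2(0) = a_2 = -5
y_3 = S_3(0) = a_3 = -3
y_4 = S_4(0) = a_4 = -4
y_5 = S_4(2) = -5
t_q=3/2 is in segment 0 (τ=3/2); S_0(τ)=-58431/41120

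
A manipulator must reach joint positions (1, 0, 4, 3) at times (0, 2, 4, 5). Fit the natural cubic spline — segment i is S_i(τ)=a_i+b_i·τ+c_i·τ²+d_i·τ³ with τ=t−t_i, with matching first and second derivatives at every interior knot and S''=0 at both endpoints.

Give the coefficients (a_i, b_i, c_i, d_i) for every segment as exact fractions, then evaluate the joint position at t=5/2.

Δ: Δ0=-1/2, Δ1=2, Δ2=-1
row 1: diag=8, rhs=15; c'=1/4, d'=15/8
row 2: denom=6−2·1/4=11/2; d'=(-18−2·15/8)/(11/2)=-87/22
back: M2=-87/22
back: M1=15/8−1/4·-87/22=63/22
M: M0=0, M1=63/22, M2=-87/22, M3=0
seg 0: a=1, c=M0/2=0, d=(M1−M0)/(6·2)=21/88, b=Δ0−h0·(2M0+M1)/6=-16/11
seg 1: a=0, c=M1/2=63/44, d=(M2−M1)/(6·2)=-25/44, b=Δ1−h1·(2M1+M2)/6=31/22
seg 2: a=4, c=M2/2=-87/44, d=(M3−M2)/(6·1)=29/44, b=Δ2−h2·(2M2+M3)/6=7/22
t_q=5/2 → seg 1, τ=1/2; S=0+31/22·τ+63/44·τ²+-25/44·τ³=349/352

  seg 0: a=1 b=-16/11 c=0 d=21/88
  seg 1: a=0 b=31/22 c=63/44 d=-25/44
  seg 2: a=4 b=7/22 c=-87/44 d=29/44
S(5/2) = 349/352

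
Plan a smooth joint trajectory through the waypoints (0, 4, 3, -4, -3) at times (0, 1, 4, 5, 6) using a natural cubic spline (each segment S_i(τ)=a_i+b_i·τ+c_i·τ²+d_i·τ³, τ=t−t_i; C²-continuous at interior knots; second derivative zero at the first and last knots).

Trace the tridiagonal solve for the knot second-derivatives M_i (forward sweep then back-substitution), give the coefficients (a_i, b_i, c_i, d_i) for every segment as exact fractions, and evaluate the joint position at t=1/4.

Δ: Δ0=4, Δ1=-1/3, Δ2=-7, Δ3=1
row 1: diag=8, rhs=-26; c'=3/8, d'=-13/4
row 2: denom=8−3·3/8=55/8; d'=(-40−3·-13/4)/(55/8)=-22/5
row 3: denom=4−1·8/55=212/55; d'=(48−1·-22/5)/(212/55)=1441/106
back: M3=1441/106
back: M2=-22/5−8/55·1441/106=-338/53
back: M1=-13/4−3/8·-338/53=-91/106
M: M0=0, M1=-91/106, M2=-338/53, M3=1441/106, M4=0
seg 0: a=0, c=M0/2=0, d=(M1−M0)/(6·1)=-91/636, b=Δ0−h0·(2M0+M1)/6=2635/636
seg 1: a=4, c=M1/2=-91/212, d=(M2−M1)/(6·3)=-65/212, b=Δ1−h1·(2M1+M2)/6=1181/318
seg 2: a=3, c=M2/2=-169/53, d=(M3−M2)/(6·1)=2117/636, b=Δ2−h2·(2M2+M3)/6=-4541/636
seg 3: a=-4, c=M3/2=1441/212, d=(M4−M3)/(6·1)=-1441/636, b=Δ3−h3·(2M3+M4)/6=-1123/318
t_q=1/4 → seg 0, τ=1/4; S=0+2635/636·τ+0·τ²+-91/636·τ³=14023/13568

  seg 0: a=0 b=2635/636 c=0 d=-91/636
  seg 1: a=4 b=1181/318 c=-91/212 d=-65/212
  seg 2: a=3 b=-4541/636 c=-169/53 d=2117/636
  seg 3: a=-4 b=-1123/318 c=1441/212 d=-1441/636
S(1/4) = 14023/13568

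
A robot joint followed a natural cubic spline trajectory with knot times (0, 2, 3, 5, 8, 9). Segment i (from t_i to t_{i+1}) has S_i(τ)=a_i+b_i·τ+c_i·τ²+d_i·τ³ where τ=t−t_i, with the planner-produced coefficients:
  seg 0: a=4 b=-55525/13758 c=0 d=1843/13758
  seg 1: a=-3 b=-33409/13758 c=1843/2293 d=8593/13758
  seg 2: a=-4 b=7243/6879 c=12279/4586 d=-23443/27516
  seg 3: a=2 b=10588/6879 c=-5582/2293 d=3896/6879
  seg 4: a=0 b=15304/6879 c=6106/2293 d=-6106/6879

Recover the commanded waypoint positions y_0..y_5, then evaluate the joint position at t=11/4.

y_0=4 y_1=-3 y_2=-4 y_3=2 y_4=0 y_5=4
S(11/4) = -1205023/293504

y_0 = S_0(0) = a_0 = 4
y_1 = S_1(0) = a_1 = -3
y_2 = S_2(0) = a_2 = -4
y_3 = S_3(0) = a_3 = 2
y_4 = S_4(0) = a_4 = 0
y_5 = S_4(1) = 4
t_q=11/4 is in segment 1 (τ=3/4); S_1(τ)=-1205023/293504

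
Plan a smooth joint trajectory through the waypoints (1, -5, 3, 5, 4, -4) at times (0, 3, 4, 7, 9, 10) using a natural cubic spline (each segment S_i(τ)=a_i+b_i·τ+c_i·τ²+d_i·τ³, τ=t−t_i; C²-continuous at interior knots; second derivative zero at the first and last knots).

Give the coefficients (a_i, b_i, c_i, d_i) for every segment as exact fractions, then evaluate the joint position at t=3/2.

Δ: Δ0=-2, Δ1=8, Δ2=2/3, Δ3=-1/2, Δ4=-8
row 1: diag=8, rhs=60; c'=1/8, d'=15/2
row 2: denom=8−1·1/8=63/8; d'=(-44−1·15/2)/(63/8)=-412/63
row 3: denom=10−3·8/21=62/7; d'=(-7−3·-412/63)/(62/7)=265/186
row 4: denom=6−2·7/31=172/31; d'=(-45−2·265/186)/(172/31)=-2225/258
back: M4=-2225/258
back: M3=265/186−7/31·-2225/258=145/43
back: M2=-412/63−8/21·145/43=-3028/387
back: M1=15/2−1/8·-3028/387=3281/387
M: M0=0, M1=3281/387, M2=-3028/387, M3=145/43, M4=-2225/258, M5=0
seg 0: a=1, c=M0/2=0, d=(M1−M0)/(6·3)=3281/6966, b=Δ0−h0·(2M0+M1)/6=-4829/774
seg 1: a=-5, c=M1/2=3281/774, d=(M2−M1)/(6·1)=-701/258, b=Δ1−h1·(2M1+M2)/6=2507/387
seg 2: a=3, c=M2/2=-1514/387, d=(M3−M2)/(6·3)=4333/6966, b=Δ2−h2·(2M2+M3)/6=5267/774
seg 3: a=5, c=M3/2=145/86, d=(M4−M3)/(6·2)=-3095/3096, b=Δ3−h3·(2M3+M4)/6=49/387
seg 4: a=4, c=M4/2=-2225/516, d=(M5−M4)/(6·1)=2225/1548, b=Δ4−h4·(2M4+M5)/6=-3967/774
t_q=3/2 → seg 0, τ=3/2; S=1+-4829/774·τ+0·τ²+3281/6966·τ³=-4657/688

  seg 0: a=1 b=-4829/774 c=0 d=3281/6966
  seg 1: a=-5 b=2507/387 c=3281/774 d=-701/258
  seg 2: a=3 b=5267/774 c=-1514/387 d=4333/6966
  seg 3: a=5 b=49/387 c=145/86 d=-3095/3096
  seg 4: a=4 b=-3967/774 c=-2225/516 d=2225/1548
S(3/2) = -4657/688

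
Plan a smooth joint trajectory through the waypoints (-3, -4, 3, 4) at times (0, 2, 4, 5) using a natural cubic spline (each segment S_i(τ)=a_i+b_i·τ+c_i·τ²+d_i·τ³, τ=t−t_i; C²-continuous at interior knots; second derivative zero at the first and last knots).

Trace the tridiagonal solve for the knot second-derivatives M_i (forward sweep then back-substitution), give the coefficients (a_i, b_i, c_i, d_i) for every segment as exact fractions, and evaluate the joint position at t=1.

  seg 0: a=-3 b=-20/11 c=0 d=29/88
  seg 1: a=-4 b=47/22 c=87/44 d=-57/88
  seg 2: a=3 b=25/11 c=-21/11 d=7/11
S(1) = -395/88

Δ: Δ0=-1/2, Δ1=7/2, Δ2=1
row 1: diag=8, rhs=24; c'=1/4, d'=3
row 2: denom=6−2·1/4=11/2; d'=(-15−2·3)/(11/2)=-42/11
back: M2=-42/11
back: M1=3−1/4·-42/11=87/22
M: M0=0, M1=87/22, M2=-42/11, M3=0
seg 0: a=-3, c=M0/2=0, d=(M1−M0)/(6·2)=29/88, b=Δ0−h0·(2M0+M1)/6=-20/11
seg 1: a=-4, c=M1/2=87/44, d=(M2−M1)/(6·2)=-57/88, b=Δ1−h1·(2M1+M2)/6=47/22
seg 2: a=3, c=M2/2=-21/11, d=(M3−M2)/(6·1)=7/11, b=Δ2−h2·(2M2+M3)/6=25/11
t_q=1 → seg 0, τ=1; S=-3+-20/11·τ+0·τ²+29/88·τ³=-395/88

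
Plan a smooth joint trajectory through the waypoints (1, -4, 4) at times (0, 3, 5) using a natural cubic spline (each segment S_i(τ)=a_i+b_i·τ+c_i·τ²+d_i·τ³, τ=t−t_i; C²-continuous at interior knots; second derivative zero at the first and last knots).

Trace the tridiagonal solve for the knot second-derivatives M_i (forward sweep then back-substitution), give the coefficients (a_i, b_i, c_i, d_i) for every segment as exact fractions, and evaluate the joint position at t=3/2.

  seg 0: a=1 b=-101/30 c=0 d=17/90
  seg 1: a=-4 b=26/15 c=17/10 d=-17/60
S(3/2) = -273/80

Δ: Δ0=-5/3, Δ1=4
row 1: diag=10, rhs=34; c'=1/5, d'=17/5
back: M1=17/5
M: M0=0, M1=17/5, M2=0
seg 0: a=1, c=M0/2=0, d=(M1−M0)/(6·3)=17/90, b=Δ0−h0·(2M0+M1)/6=-101/30
seg 1: a=-4, c=M1/2=17/10, d=(M2−M1)/(6·2)=-17/60, b=Δ1−h1·(2M1+M2)/6=26/15
t_q=3/2 → seg 0, τ=3/2; S=1+-101/30·τ+0·τ²+17/90·τ³=-273/80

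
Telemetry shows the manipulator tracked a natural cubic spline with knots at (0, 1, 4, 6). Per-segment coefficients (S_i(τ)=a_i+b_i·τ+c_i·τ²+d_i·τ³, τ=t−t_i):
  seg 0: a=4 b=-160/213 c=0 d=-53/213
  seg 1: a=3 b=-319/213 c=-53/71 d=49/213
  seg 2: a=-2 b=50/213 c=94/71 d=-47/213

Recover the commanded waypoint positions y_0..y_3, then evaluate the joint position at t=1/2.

y_0 = S_0(0) = a_0 = 4
y_1 = S_1(0) = a_1 = 3
y_2 = S_2(0) = a_2 = -2
y_3 = S_2(2) = 2
t_q=1/2 is in segment 0 (τ=1/2); S_0(τ)=2041/568

y_0=4 y_1=3 y_2=-2 y_3=2
S(1/2) = 2041/568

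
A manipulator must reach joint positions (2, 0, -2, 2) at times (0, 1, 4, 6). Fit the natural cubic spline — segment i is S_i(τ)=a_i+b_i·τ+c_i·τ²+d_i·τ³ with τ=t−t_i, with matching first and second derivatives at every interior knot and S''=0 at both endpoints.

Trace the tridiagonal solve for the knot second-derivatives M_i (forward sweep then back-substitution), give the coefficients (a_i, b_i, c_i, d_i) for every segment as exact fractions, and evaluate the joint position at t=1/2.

Δ: Δ0=-2, Δ1=-2/3, Δ2=2
row 1: diag=8, rhs=8; c'=3/8, d'=1
row 2: denom=10−3·3/8=71/8; d'=(16−3·1)/(71/8)=104/71
back: M2=104/71
back: M1=1−3/8·104/71=32/71
M: M0=0, M1=32/71, M2=104/71, M3=0
seg 0: a=2, c=M0/2=0, d=(M1−M0)/(6·1)=16/213, b=Δ0−h0·(2M0+M1)/6=-442/213
seg 1: a=0, c=M1/2=16/71, d=(M2−M1)/(6·3)=4/71, b=Δ1−h1·(2M1+M2)/6=-394/213
seg 2: a=-2, c=M2/2=52/71, d=(M3−M2)/(6·2)=-26/213, b=Δ2−h2·(2M2+M3)/6=218/213
t_q=1/2 → seg 0, τ=1/2; S=2+-442/213·τ+0·τ²+16/213·τ³=69/71

  seg 0: a=2 b=-442/213 c=0 d=16/213
  seg 1: a=0 b=-394/213 c=16/71 d=4/71
  seg 2: a=-2 b=218/213 c=52/71 d=-26/213
S(1/2) = 69/71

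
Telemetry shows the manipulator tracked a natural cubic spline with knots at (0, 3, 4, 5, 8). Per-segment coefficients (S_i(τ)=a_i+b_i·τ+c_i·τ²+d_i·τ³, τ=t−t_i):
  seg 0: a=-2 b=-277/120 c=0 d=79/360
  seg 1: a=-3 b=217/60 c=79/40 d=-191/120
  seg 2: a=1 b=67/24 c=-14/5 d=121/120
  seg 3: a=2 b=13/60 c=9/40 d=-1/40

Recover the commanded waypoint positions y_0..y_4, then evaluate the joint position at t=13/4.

y_0 = S_0(0) = a_0 = -2
y_1 = S_1(0) = a_1 = -3
y_2 = S_2(0) = a_2 = 1
y_3 = S_3(0) = a_3 = 2
y_4 = S_3(3) = 4
t_q=13/4 is in segment 1 (τ=1/4); S_1(τ)=-5113/2560

y_0=-2 y_1=-3 y_2=1 y_3=2 y_4=4
S(13/4) = -5113/2560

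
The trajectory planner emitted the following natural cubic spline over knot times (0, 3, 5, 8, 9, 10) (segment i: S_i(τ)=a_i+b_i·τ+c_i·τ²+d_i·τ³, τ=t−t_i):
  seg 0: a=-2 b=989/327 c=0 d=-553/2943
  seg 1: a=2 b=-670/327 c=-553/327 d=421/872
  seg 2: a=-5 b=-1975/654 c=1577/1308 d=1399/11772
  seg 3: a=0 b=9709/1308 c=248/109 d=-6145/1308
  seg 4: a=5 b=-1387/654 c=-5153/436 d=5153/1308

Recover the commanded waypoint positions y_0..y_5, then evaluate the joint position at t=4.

y_0 = S_0(0) = a_0 = -2
y_1 = S_1(0) = a_1 = 2
y_2 = S_2(0) = a_2 = -5
y_3 = S_3(0) = a_3 = 0
y_4 = S_4(0) = a_4 = 5
y_5 = S_4(1) = -5
t_q=4 is in segment 1 (τ=1); S_1(τ)=-3289/2616

y_0=-2 y_1=2 y_2=-5 y_3=0 y_4=5 y_5=-5
S(4) = -3289/2616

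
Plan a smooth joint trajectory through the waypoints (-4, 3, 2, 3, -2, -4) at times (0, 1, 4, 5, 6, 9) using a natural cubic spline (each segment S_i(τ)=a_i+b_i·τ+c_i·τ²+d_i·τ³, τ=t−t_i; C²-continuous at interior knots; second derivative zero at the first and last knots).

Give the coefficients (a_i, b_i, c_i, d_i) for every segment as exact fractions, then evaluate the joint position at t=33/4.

Δ: Δ0=7, Δ1=-1/3, Δ2=1, Δ3=-5, Δ4=-2/3
row 1: diag=8, rhs=-44; c'=3/8, d'=-11/2
row 2: denom=8−3·3/8=55/8; d'=(8−3·-11/2)/(55/8)=196/55
row 3: denom=4−1·8/55=212/55; d'=(-36−1·196/55)/(212/55)=-544/53
row 4: denom=8−1·55/212=1641/212; d'=(26−1·-544/53)/(1641/212)=7688/1641
back: M4=7688/1641
back: M3=-544/53−55/212·7688/1641=-18838/1641
back: M2=196/55−8/55·-18838/1641=8588/1641
back: M1=-11/2−3/8·8588/1641=-4082/547
M: M0=0, M1=-4082/547, M2=8588/1641, M3=-18838/1641, M4=7688/1641, M5=0
seg 0: a=-4, c=M0/2=0, d=(M1−M0)/(6·1)=-2041/1641, b=Δ0−h0·(2M0+M1)/6=13528/1641
seg 1: a=3, c=M1/2=-2041/547, d=(M2−M1)/(6·3)=10417/14769, b=Δ1−h1·(2M1+M2)/6=7405/1641
seg 2: a=2, c=M2/2=4294/1641, d=(M3−M2)/(6·1)=-4571/1641, b=Δ2−h2·(2M2+M3)/6=1918/1641
seg 3: a=3, c=M3/2=-9419/1641, d=(M4−M3)/(6·1)=4421/1641, b=Δ3−h3·(2M3+M4)/6=-1069/547
seg 4: a=-2, c=M4/2=3844/1641, d=(M5−M4)/(6·3)=-3844/14769, b=Δ4−h4·(2M4+M5)/6=-8782/1641
t_q=33/4 → seg 4, τ=9/4; S=-2+-8782/1641·τ+3844/1641·τ²+-3844/14769·τ³=-45047/8752

  seg 0: a=-4 b=13528/1641 c=0 d=-2041/1641
  seg 1: a=3 b=7405/1641 c=-2041/547 d=10417/14769
  seg 2: a=2 b=1918/1641 c=4294/1641 d=-4571/1641
  seg 3: a=3 b=-1069/547 c=-9419/1641 d=4421/1641
  seg 4: a=-2 b=-8782/1641 c=3844/1641 d=-3844/14769
S(33/4) = -45047/8752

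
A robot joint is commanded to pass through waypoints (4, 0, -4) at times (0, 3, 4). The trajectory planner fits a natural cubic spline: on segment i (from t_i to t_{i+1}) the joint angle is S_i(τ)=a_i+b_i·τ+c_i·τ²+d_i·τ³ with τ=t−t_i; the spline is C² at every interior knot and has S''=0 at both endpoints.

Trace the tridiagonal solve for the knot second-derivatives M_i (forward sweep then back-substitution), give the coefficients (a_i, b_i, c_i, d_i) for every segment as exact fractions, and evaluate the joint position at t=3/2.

  seg 0: a=4 b=-1/3 c=0 d=-1/9
  seg 1: a=0 b=-10/3 c=-1 d=1/3
S(3/2) = 25/8

Δ: Δ0=-4/3, Δ1=-4
row 1: diag=8, rhs=-16; c'=1/8, d'=-2
back: M1=-2
M: M0=0, M1=-2, M2=0
seg 0: a=4, c=M0/2=0, d=(M1−M0)/(6·3)=-1/9, b=Δ0−h0·(2M0+M1)/6=-1/3
seg 1: a=0, c=M1/2=-1, d=(M2−M1)/(6·1)=1/3, b=Δ1−h1·(2M1+M2)/6=-10/3
t_q=3/2 → seg 0, τ=3/2; S=4+-1/3·τ+0·τ²+-1/9·τ³=25/8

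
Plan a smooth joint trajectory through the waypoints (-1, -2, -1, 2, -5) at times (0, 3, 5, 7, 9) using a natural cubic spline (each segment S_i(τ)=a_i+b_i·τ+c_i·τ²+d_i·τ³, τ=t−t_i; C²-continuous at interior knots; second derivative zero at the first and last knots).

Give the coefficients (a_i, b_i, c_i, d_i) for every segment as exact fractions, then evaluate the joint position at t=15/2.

Δ: Δ0=-1/3, Δ1=1/2, Δ2=3/2, Δ3=-7/2
row 1: diag=10, rhs=5; c'=1/5, d'=1/2
row 2: denom=8−2·1/5=38/5; d'=(6−2·1/2)/(38/5)=25/38
row 3: denom=8−2·5/19=142/19; d'=(-30−2·25/38)/(142/19)=-595/142
back: M3=-595/142
back: M2=25/38−5/19·-595/142=125/71
back: M1=1/2−1/5·125/71=21/142
M: M0=0, M1=21/142, M2=125/71, M3=-595/142, M4=0
seg 0: a=-1, c=M0/2=0, d=(M1−M0)/(6·3)=7/852, b=Δ0−h0·(2M0+M1)/6=-347/852
seg 1: a=-2, c=M1/2=21/284, d=(M2−M1)/(6·2)=229/1704, b=Δ1−h1·(2M1+M2)/6=-79/426
seg 2: a=-1, c=M2/2=125/142, d=(M3−M2)/(6·2)=-845/1704, b=Δ2−h2·(2M2+M3)/6=367/213
seg 3: a=2, c=M3/2=-595/284, d=(M4−M3)/(6·2)=595/1704, b=Δ3−h3·(2M3+M4)/6=-301/426
t_q=15/2 → seg 3, τ=1/2; S=2+-301/426·τ+-595/284·τ²+595/1704·τ³=5301/4544

  seg 0: a=-1 b=-347/852 c=0 d=7/852
  seg 1: a=-2 b=-79/426 c=21/284 d=229/1704
  seg 2: a=-1 b=367/213 c=125/142 d=-845/1704
  seg 3: a=2 b=-301/426 c=-595/284 d=595/1704
S(15/2) = 5301/4544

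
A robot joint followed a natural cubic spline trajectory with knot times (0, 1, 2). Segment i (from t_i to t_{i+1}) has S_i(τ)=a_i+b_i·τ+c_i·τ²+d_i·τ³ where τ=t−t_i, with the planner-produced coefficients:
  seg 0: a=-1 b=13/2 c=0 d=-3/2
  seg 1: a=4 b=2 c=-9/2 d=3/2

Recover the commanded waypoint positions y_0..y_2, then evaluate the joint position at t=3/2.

y_0 = S_0(0) = a_0 = -1
y_1 = S_1(0) = a_1 = 4
y_2 = S_1(1) = 3
t_q=3/2 is in segment 1 (τ=1/2); S_1(τ)=65/16

y_0=-1 y_1=4 y_2=3
S(3/2) = 65/16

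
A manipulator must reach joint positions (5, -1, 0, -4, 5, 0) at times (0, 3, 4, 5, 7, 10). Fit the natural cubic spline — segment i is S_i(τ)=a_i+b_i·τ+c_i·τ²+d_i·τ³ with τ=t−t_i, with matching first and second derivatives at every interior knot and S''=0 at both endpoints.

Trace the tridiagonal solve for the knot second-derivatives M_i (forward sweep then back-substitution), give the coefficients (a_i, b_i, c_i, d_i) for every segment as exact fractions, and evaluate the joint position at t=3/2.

Δ: Δ0=-2, Δ1=1, Δ2=-4, Δ3=9/2, Δ4=-5/3
row 1: diag=8, rhs=18; c'=1/8, d'=9/4
row 2: denom=4−1·1/8=31/8; d'=(-30−1·9/4)/(31/8)=-258/31
row 3: denom=6−1·8/31=178/31; d'=(51−1·-258/31)/(178/31)=1839/178
row 4: denom=10−2·31/89=828/89; d'=(-37−2·1839/178)/(828/89)=-1283/207
back: M4=-1283/207
back: M3=1839/178−31/89·-1283/207=5171/414
back: M2=-258/31−8/31·5171/414=-2390/207
back: M1=9/4−1/8·-2390/207=1529/414
M: M0=0, M1=1529/414, M2=-2390/207, M3=5171/414, M4=-1283/207, M5=0
seg 0: a=5, c=M0/2=0, d=(M1−M0)/(6·3)=1529/7452, b=Δ0−h0·(2M0+M1)/6=-3185/828
seg 1: a=-1, c=M1/2=1529/828, d=(M2−M1)/(6·1)=-701/276, b=Δ1−h1·(2M1+M2)/6=701/414
seg 2: a=0, c=M2/2=-1195/207, d=(M3−M2)/(6·1)=3317/828, b=Δ2−h2·(2M2+M3)/6=-1849/828
seg 3: a=-4, c=M3/2=5171/828, d=(M4−M3)/(6·2)=-2579/1656, b=Δ3−h3·(2M3+M4)/6=-81/46
seg 4: a=5, c=M4/2=-1283/414, d=(M5−M4)/(6·3)=1283/3726, b=Δ4−h4·(2M4+M5)/6=938/207
t_q=3/2 → seg 0, τ=3/2; S=5+-3185/828·τ+0·τ²+1529/7452·τ³=-57/736

  seg 0: a=5 b=-3185/828 c=0 d=1529/7452
  seg 1: a=-1 b=701/414 c=1529/828 d=-701/276
  seg 2: a=0 b=-1849/828 c=-1195/207 d=3317/828
  seg 3: a=-4 b=-81/46 c=5171/828 d=-2579/1656
  seg 4: a=5 b=938/207 c=-1283/414 d=1283/3726
S(3/2) = -57/736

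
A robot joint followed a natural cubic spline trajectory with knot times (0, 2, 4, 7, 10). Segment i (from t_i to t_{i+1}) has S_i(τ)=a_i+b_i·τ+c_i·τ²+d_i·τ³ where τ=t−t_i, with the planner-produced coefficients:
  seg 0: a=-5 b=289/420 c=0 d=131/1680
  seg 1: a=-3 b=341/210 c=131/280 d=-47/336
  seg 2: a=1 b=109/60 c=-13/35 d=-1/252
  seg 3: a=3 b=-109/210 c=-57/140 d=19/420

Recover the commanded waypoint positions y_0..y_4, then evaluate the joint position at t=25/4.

y_0=-5 y_1=-3 y_2=1 y_3=3 y_4=-1
S(25/4) = 28331/8960

y_0 = S_0(0) = a_0 = -5
y_1 = S_1(0) = a_1 = -3
y_2 = S_2(0) = a_2 = 1
y_3 = S_3(0) = a_3 = 3
y_4 = S_3(3) = -1
t_q=25/4 is in segment 2 (τ=9/4); S_2(τ)=28331/8960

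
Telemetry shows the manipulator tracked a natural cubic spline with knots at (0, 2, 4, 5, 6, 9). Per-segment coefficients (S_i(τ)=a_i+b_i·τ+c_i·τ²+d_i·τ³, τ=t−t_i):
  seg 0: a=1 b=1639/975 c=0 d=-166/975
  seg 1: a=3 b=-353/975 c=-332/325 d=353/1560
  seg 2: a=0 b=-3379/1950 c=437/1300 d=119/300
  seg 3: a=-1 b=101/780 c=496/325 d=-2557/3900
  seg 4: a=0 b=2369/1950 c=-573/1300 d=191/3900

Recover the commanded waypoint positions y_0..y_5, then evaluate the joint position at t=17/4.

y_0=1 y_1=3 y_2=0 y_3=-1 y_4=0 y_5=1
S(17/4) = -33779/83200

y_0 = S_0(0) = a_0 = 1
y_1 = S_1(0) = a_1 = 3
y_2 = S_2(0) = a_2 = 0
y_3 = S_3(0) = a_3 = -1
y_4 = S_4(0) = a_4 = 0
y_5 = S_4(3) = 1
t_q=17/4 is in segment 2 (τ=1/4); S_2(τ)=-33779/83200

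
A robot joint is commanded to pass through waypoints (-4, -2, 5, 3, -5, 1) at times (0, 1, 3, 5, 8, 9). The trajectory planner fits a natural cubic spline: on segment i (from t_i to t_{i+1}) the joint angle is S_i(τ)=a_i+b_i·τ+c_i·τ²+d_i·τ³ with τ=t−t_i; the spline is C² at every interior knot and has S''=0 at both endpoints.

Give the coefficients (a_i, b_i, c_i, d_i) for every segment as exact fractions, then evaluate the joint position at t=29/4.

Δ: Δ0=2, Δ1=7/2, Δ2=-1, Δ3=-8/3, Δ4=6
row 1: diag=6, rhs=9; c'=1/3, d'=3/2
row 2: denom=8−2·1/3=22/3; d'=(-27−2·3/2)/(22/3)=-45/11
row 3: denom=10−2·3/11=104/11; d'=(-10−2·-45/11)/(104/11)=-5/26
row 4: denom=8−3·33/104=733/104; d'=(52−3·-5/26)/(733/104)=5468/733
back: M4=5468/733
back: M3=-5/26−33/104·5468/733=-1876/733
back: M2=-45/11−3/11·-1876/733=-2487/733
back: M1=3/2−1/3·-2487/733=3857/1466
M: M0=0, M1=3857/1466, M2=-2487/733, M3=-1876/733, M4=5468/733, M5=0
seg 0: a=-4, c=M0/2=0, d=(M1−M0)/(6·1)=3857/8796, b=Δ0−h0·(2M0+M1)/6=13735/8796
seg 1: a=-2, c=M1/2=3857/2932, d=(M2−M1)/(6·2)=-8831/17592, b=Δ1−h1·(2M1+M2)/6=12653/4398
seg 2: a=5, c=M2/2=-2487/1466, d=(M3−M2)/(6·2)=611/8796, b=Δ2−h2·(2M2+M3)/6=4651/2199
seg 3: a=3, c=M3/2=-938/733, d=(M4−M3)/(6·3)=408/733, b=Δ3−h3·(2M3+M4)/6=-8438/2199
seg 4: a=-5, c=M4/2=2734/733, d=(M5−M4)/(6·1)=-2734/2199, b=Δ4−h4·(2M4+M5)/6=7726/2199
t_q=29/4 → seg 3, τ=9/4; S=3+-8438/2199·τ+-938/733·τ²+408/733·τ³=-16923/2932

  seg 0: a=-4 b=13735/8796 c=0 d=3857/8796
  seg 1: a=-2 b=12653/4398 c=3857/2932 d=-8831/17592
  seg 2: a=5 b=4651/2199 c=-2487/1466 d=611/8796
  seg 3: a=3 b=-8438/2199 c=-938/733 d=408/733
  seg 4: a=-5 b=7726/2199 c=2734/733 d=-2734/2199
S(29/4) = -16923/2932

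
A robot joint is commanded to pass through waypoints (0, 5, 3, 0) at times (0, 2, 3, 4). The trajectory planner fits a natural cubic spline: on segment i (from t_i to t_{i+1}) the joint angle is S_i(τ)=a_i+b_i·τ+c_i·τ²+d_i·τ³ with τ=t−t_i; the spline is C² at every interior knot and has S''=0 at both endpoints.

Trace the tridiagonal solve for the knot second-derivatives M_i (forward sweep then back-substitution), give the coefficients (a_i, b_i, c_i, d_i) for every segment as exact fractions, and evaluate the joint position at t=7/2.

  seg 0: a=0 b=183/46 c=0 d=-17/46
  seg 1: a=5 b=-21/46 c=-51/23 d=31/46
  seg 2: a=3 b=-66/23 c=-9/46 d=3/46
S(7/2) = 561/368

Δ: Δ0=5/2, Δ1=-2, Δ2=-3
row 1: diag=6, rhs=-27; c'=1/6, d'=-9/2
row 2: denom=4−1·1/6=23/6; d'=(-6−1·-9/2)/(23/6)=-9/23
back: M2=-9/23
back: M1=-9/2−1/6·-9/23=-102/23
M: M0=0, M1=-102/23, M2=-9/23, M3=0
seg 0: a=0, c=M0/2=0, d=(M1−M0)/(6·2)=-17/46, b=Δ0−h0·(2M0+M1)/6=183/46
seg 1: a=5, c=M1/2=-51/23, d=(M2−M1)/(6·1)=31/46, b=Δ1−h1·(2M1+M2)/6=-21/46
seg 2: a=3, c=M2/2=-9/46, d=(M3−M2)/(6·1)=3/46, b=Δ2−h2·(2M2+M3)/6=-66/23
t_q=7/2 → seg 2, τ=1/2; S=3+-66/23·τ+-9/46·τ²+3/46·τ³=561/368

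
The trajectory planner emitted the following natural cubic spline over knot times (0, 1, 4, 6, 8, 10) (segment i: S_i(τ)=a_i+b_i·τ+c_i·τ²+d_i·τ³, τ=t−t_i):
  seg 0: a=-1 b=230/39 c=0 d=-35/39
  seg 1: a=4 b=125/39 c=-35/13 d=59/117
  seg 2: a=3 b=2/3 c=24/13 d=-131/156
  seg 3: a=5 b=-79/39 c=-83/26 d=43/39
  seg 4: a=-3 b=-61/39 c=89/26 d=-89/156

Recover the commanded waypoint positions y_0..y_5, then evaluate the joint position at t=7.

y_0 = S_0(0) = a_0 = -1
y_1 = S_1(0) = a_1 = 4
y_2 = S_2(0) = a_2 = 3
y_3 = S_3(0) = a_3 = 5
y_4 = S_4(0) = a_4 = -3
y_5 = S_4(2) = 3
t_q=7 is in segment 3 (τ=1); S_3(τ)=23/26

y_0=-1 y_1=4 y_2=3 y_3=5 y_4=-3 y_5=3
S(7) = 23/26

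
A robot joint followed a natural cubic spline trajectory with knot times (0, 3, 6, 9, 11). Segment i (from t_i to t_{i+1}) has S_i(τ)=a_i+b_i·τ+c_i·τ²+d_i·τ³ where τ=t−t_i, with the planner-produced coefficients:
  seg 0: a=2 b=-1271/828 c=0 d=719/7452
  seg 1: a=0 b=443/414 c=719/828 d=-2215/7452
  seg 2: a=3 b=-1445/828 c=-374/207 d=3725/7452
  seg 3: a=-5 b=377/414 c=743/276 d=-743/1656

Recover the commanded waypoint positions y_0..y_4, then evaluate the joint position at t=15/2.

y_0=2 y_1=0 y_2=3 y_3=-5 y_4=4
S(15/2) = -1469/736

y_0 = S_0(0) = a_0 = 2
y_1 = S_1(0) = a_1 = 0
y_2 = S_2(0) = a_2 = 3
y_3 = S_3(0) = a_3 = -5
y_4 = S_3(2) = 4
t_q=15/2 is in segment 2 (τ=3/2); S_2(τ)=-1469/736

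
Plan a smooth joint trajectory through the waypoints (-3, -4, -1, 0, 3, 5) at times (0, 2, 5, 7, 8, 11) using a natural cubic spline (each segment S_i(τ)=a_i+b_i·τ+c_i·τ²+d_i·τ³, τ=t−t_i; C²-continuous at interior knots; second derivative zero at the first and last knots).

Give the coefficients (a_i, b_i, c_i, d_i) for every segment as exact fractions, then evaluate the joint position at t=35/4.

Δ: Δ0=-1/2, Δ1=1, Δ2=1/2, Δ3=3, Δ4=2/3
row 1: diag=10, rhs=9; c'=3/10, d'=9/10
row 2: denom=10−3·3/10=91/10; d'=(-3−3·9/10)/(91/10)=-57/91
row 3: denom=6−2·20/91=506/91; d'=(15−2·-57/91)/(506/91)=1479/506
row 4: denom=8−1·91/506=3957/506; d'=(-14−1·1479/506)/(3957/506)=-8563/3957
back: M4=-8563/3957
back: M3=1479/506−91/506·-8563/3957=13106/3957
back: M2=-57/91−20/91·13106/3957=-5359/3957
back: M1=9/10−3/10·-5359/3957=1723/1319
M: M0=0, M1=1723/1319, M2=-5359/3957, M3=13106/3957, M4=-8563/3957, M5=0
seg 0: a=-3, c=M0/2=0, d=(M1−M0)/(6·2)=1723/15828, b=Δ0−h0·(2M0+M1)/6=-7403/7914
seg 1: a=-4, c=M1/2=1723/2638, d=(M2−M1)/(6·3)=-5264/35613, b=Δ1−h1·(2M1+M2)/6=2935/7914
seg 2: a=-1, c=M2/2=-5359/7914, d=(M3−M2)/(6·2)=6155/15828, b=Δ2−h2·(2M2+M3)/6=2365/7914
seg 3: a=0, c=M3/2=6553/3957, d=(M4−M3)/(6·1)=-7223/7914, b=Δ3−h3·(2M3+M4)/6=5953/2638
seg 4: a=3, c=M4/2=-8563/7914, d=(M5−M4)/(6·3)=8563/71226, b=Δ4−h4·(2M4+M5)/6=11201/3957
t_q=35/4 → seg 4, τ=3/4; S=3+11201/3957·τ+-8563/7914·τ²+8563/71226·τ³=770735/168832

  seg 0: a=-3 b=-7403/7914 c=0 d=1723/15828
  seg 1: a=-4 b=2935/7914 c=1723/2638 d=-5264/35613
  seg 2: a=-1 b=2365/7914 c=-5359/7914 d=6155/15828
  seg 3: a=0 b=5953/2638 c=6553/3957 d=-7223/7914
  seg 4: a=3 b=11201/3957 c=-8563/7914 d=8563/71226
S(35/4) = 770735/168832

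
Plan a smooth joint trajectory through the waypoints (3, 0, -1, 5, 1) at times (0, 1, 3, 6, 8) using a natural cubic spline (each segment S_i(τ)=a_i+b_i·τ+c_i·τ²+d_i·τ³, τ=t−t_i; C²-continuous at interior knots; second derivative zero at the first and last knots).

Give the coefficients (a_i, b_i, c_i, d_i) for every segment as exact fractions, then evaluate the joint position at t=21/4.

Δ: Δ0=-3, Δ1=-1/2, Δ2=2, Δ3=-2
row 1: diag=6, rhs=15; c'=1/3, d'=5/2
row 2: denom=10−2·1/3=28/3; d'=(15−2·5/2)/(28/3)=15/14
row 3: denom=10−3·9/28=253/28; d'=(-24−3·15/14)/(253/28)=-762/253
back: M3=-762/253
back: M2=15/14−9/28·-762/253=516/253
back: M1=5/2−1/3·516/253=921/506
M: M0=0, M1=921/506, M2=516/253, M3=-762/253, M4=0
seg 0: a=3, c=M0/2=0, d=(M1−M0)/(6·1)=307/1012, b=Δ0−h0·(2M0+M1)/6=-3343/1012
seg 1: a=0, c=M1/2=921/1012, d=(M2−M1)/(6·2)=37/2024, b=Δ1−h1·(2M1+M2)/6=-1211/506
seg 2: a=-1, c=M2/2=258/253, d=(M3−M2)/(6·3)=-71/253, b=Δ2−h2·(2M2+M3)/6=371/253
seg 3: a=5, c=M3/2=-381/253, d=(M4−M3)/(6·2)=127/506, b=Δ3−h3·(2M3+M4)/6=2/253
t_q=21/4 → seg 2, τ=9/4; S=-1+371/253·τ+258/253·τ²+-71/253·τ³=69065/16192

  seg 0: a=3 b=-3343/1012 c=0 d=307/1012
  seg 1: a=0 b=-1211/506 c=921/1012 d=37/2024
  seg 2: a=-1 b=371/253 c=258/253 d=-71/253
  seg 3: a=5 b=2/253 c=-381/253 d=127/506
S(21/4) = 69065/16192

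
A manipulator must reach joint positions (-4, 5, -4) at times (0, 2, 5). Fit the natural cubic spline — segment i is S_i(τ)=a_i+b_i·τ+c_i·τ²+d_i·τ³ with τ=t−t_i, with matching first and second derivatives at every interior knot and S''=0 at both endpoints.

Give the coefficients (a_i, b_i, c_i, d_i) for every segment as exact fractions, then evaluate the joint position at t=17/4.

Δ: Δ0=9/2, Δ1=-3
row 1: diag=10, rhs=-45; c'=3/10, d'=-9/2
back: M1=-9/2
M: M0=0, M1=-9/2, M2=0
seg 0: a=-4, c=M0/2=0, d=(M1−M0)/(6·2)=-3/8, b=Δ0−h0·(2M0+M1)/6=6
seg 1: a=5, c=M1/2=-9/4, d=(M2−M1)/(6·3)=1/4, b=Δ1−h1·(2M1+M2)/6=3/2
t_q=17/4 → seg 1, τ=9/4; S=5+3/2·τ+-9/4·τ²+1/4·τ³=-43/256

  seg 0: a=-4 b=6 c=0 d=-3/8
  seg 1: a=5 b=3/2 c=-9/4 d=1/4
S(17/4) = -43/256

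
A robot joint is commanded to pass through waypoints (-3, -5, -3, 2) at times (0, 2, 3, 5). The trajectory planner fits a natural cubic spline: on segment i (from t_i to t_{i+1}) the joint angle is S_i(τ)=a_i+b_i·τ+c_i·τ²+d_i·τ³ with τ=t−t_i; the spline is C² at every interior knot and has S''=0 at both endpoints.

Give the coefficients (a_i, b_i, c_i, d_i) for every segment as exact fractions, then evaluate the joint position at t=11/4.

Δ: Δ0=-1, Δ1=2, Δ2=5/2
row 1: diag=6, rhs=18; c'=1/6, d'=3
row 2: denom=6−1·1/6=35/6; d'=(3−1·3)/(35/6)=0
back: M2=0
back: M1=3−1/6·0=3
M: M0=0, M1=3, M2=0, M3=0
seg 0: a=-3, c=M0/2=0, d=(M1−M0)/(6·2)=1/4, b=Δ0−h0·(2M0+M1)/6=-2
seg 1: a=-5, c=M1/2=3/2, d=(M2−M1)/(6·1)=-1/2, b=Δ1−h1·(2M1+M2)/6=1
seg 2: a=-3, c=M2/2=0, d=(M3−M2)/(6·2)=0, b=Δ2−h2·(2M2+M3)/6=5/2
t_q=11/4 → seg 1, τ=3/4; S=-5+1·τ+3/2·τ²+-1/2·τ³=-463/128

  seg 0: a=-3 b=-2 c=0 d=1/4
  seg 1: a=-5 b=1 c=3/2 d=-1/2
  seg 2: a=-3 b=5/2 c=0 d=0
S(11/4) = -463/128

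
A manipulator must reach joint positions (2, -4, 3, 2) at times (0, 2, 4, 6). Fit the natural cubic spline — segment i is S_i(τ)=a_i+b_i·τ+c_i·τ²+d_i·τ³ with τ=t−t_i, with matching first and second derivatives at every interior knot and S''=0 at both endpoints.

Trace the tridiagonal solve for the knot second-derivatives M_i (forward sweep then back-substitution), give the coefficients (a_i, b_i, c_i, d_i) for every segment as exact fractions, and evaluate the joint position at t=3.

Δ: Δ0=-3, Δ1=7/2, Δ2=-1/2
row 1: diag=8, rhs=39; c'=1/4, d'=39/8
row 2: denom=8−2·1/4=15/2; d'=(-24−2·39/8)/(15/2)=-9/2
back: M2=-9/2
back: M1=39/8−1/4·-9/2=6
M: M0=0, M1=6, M2=-9/2, M3=0
seg 0: a=2, c=M0/2=0, d=(M1−M0)/(6·2)=1/2, b=Δ0−h0·(2M0+M1)/6=-5
seg 1: a=-4, c=M1/2=3, d=(M2−M1)/(6·2)=-7/8, b=Δ1−h1·(2M1+M2)/6=1
seg 2: a=3, c=M2/2=-9/4, d=(M3−M2)/(6·2)=3/8, b=Δ2−h2·(2M2+M3)/6=5/2
t_q=3 → seg 1, τ=1; S=-4+1·τ+3·τ²+-7/8·τ³=-7/8

  seg 0: a=2 b=-5 c=0 d=1/2
  seg 1: a=-4 b=1 c=3 d=-7/8
  seg 2: a=3 b=5/2 c=-9/4 d=3/8
S(3) = -7/8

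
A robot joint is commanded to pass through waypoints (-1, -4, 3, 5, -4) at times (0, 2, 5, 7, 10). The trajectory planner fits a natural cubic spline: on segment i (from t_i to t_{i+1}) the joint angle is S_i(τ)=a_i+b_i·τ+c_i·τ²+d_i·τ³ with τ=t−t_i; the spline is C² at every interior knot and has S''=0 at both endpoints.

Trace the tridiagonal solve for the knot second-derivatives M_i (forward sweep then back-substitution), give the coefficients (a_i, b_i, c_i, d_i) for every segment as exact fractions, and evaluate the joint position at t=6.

Δ: Δ0=-3/2, Δ1=7/3, Δ2=1, Δ3=-3
row 1: diag=10, rhs=23; c'=3/10, d'=23/10
row 2: denom=10−3·3/10=91/10; d'=(-8−3·23/10)/(91/10)=-149/91
row 3: denom=10−2·20/91=870/91; d'=(-24−2·-149/91)/(870/91)=-943/435
back: M3=-943/435
back: M2=-149/91−20/91·-943/435=-101/87
back: M1=23/10−3/10·-101/87=384/145
M: M0=0, M1=384/145, M2=-101/87, M3=-943/435, M4=0
seg 0: a=-1, c=M0/2=0, d=(M1−M0)/(6·2)=32/145, b=Δ0−h0·(2M0+M1)/6=-691/290
seg 1: a=-4, c=M1/2=192/145, d=(M2−M1)/(6·3)=-1657/7830, b=Δ1−h1·(2M1+M2)/6=77/290
seg 2: a=3, c=M2/2=-101/174, d=(M3−M2)/(6·2)=-73/870, b=Δ2−h2·(2M2+M3)/6=362/145
seg 3: a=5, c=M3/2=-943/870, d=(M4−M3)/(6·3)=943/7830, b=Δ3−h3·(2M3+M4)/6=-362/435
t_q=6 → seg 2, τ=1; S=3+362/145·τ+-101/174·τ²+-73/870·τ³=2102/435

  seg 0: a=-1 b=-691/290 c=0 d=32/145
  seg 1: a=-4 b=77/290 c=192/145 d=-1657/7830
  seg 2: a=3 b=362/145 c=-101/174 d=-73/870
  seg 3: a=5 b=-362/435 c=-943/870 d=943/7830
S(6) = 2102/435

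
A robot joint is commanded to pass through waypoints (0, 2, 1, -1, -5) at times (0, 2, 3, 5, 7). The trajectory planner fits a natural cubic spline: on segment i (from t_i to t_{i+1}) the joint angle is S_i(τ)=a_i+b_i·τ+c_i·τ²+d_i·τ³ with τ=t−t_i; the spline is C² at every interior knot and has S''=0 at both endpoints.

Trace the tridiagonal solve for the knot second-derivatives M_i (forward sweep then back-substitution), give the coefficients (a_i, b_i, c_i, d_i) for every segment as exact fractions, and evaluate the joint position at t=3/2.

  seg 0: a=0 b=109/64 c=0 d=-45/256
  seg 1: a=2 b=-13/32 c=-135/128 d=59/128
  seg 2: a=1 b=-145/128 c=21/64 d=-67/512
  seg 3: a=-1 b=-89/64 c=-117/256 d=39/512
S(3/2) = 4017/2048

Δ: Δ0=1, Δ1=-1, Δ2=-1, Δ3=-2
row 1: diag=6, rhs=-12; c'=1/6, d'=-2
row 2: denom=6−1·1/6=35/6; d'=(0−1·-2)/(35/6)=12/35
row 3: denom=8−2·12/35=256/35; d'=(-6−2·12/35)/(256/35)=-117/128
back: M3=-117/128
back: M2=12/35−12/35·-117/128=21/32
back: M1=-2−1/6·21/32=-135/64
M: M0=0, M1=-135/64, M2=21/32, M3=-117/128, M4=0
seg 0: a=0, c=M0/2=0, d=(M1−M0)/(6·2)=-45/256, b=Δ0−h0·(2M0+M1)/6=109/64
seg 1: a=2, c=M1/2=-135/128, d=(M2−M1)/(6·1)=59/128, b=Δ1−h1·(2M1+M2)/6=-13/32
seg 2: a=1, c=M2/2=21/64, d=(M3−M2)/(6·2)=-67/512, b=Δ2−h2·(2M2+M3)/6=-145/128
seg 3: a=-1, c=M3/2=-117/256, d=(M4−M3)/(6·2)=39/512, b=Δ3−h3·(2M3+M4)/6=-89/64
t_q=3/2 → seg 0, τ=3/2; S=0+109/64·τ+0·τ²+-45/256·τ³=4017/2048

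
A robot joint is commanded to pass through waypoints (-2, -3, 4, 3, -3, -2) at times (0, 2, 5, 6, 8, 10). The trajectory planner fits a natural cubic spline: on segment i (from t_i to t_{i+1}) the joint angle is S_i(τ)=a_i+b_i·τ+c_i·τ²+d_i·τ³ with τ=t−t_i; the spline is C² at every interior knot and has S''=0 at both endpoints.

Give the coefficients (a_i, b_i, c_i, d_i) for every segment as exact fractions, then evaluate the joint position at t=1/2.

Δ: Δ0=-1/2, Δ1=7/3, Δ2=-1, Δ3=-3, Δ4=1/2
row 1: diag=10, rhs=17; c'=3/10, d'=17/10
row 2: denom=8−3·3/10=71/10; d'=(-20−3·17/10)/(71/10)=-251/71
row 3: denom=6−1·10/71=416/71; d'=(-12−1·-251/71)/(416/71)=-601/416
row 4: denom=8−2·71/208=761/104; d'=(21−2·-601/416)/(761/104)=4969/1522
back: M4=4969/1522
back: M3=-601/416−71/208·4969/1522=-3895/1522
back: M2=-251/71−10/71·-3895/1522=-2416/761
back: M1=17/10−3/10·-2416/761=4037/1522
M: M0=0, M1=4037/1522, M2=-2416/761, M3=-3895/1522, M4=4969/1522, M5=0
seg 0: a=-2, c=M0/2=0, d=(M1−M0)/(6·2)=4037/18264, b=Δ0−h0·(2M0+M1)/6=-3160/2283
seg 1: a=-3, c=M1/2=4037/3044, d=(M2−M1)/(6·3)=-8869/27396, b=Δ1−h1·(2M1+M2)/6=5791/4566
seg 2: a=4, c=M2/2=-1208/761, d=(M3−M2)/(6·1)=937/9132, b=Δ2−h2·(2M2+M3)/6=4427/9132
seg 3: a=3, c=M3/2=-3895/3044, d=(M4−M3)/(6·2)=1108/2283, b=Δ3−h3·(2M3+M4)/6=-10877/4566
seg 4: a=-3, c=M4/2=4969/3044, d=(M5−M4)/(6·2)=-4969/18264, b=Δ4−h4·(2M4+M5)/6=-7655/4566
t_q=1/2 → seg 0, τ=1/2; S=-2+-3160/2283·τ+0·τ²+4037/18264·τ³=-129769/48704

  seg 0: a=-2 b=-3160/2283 c=0 d=4037/18264
  seg 1: a=-3 b=5791/4566 c=4037/3044 d=-8869/27396
  seg 2: a=4 b=4427/9132 c=-1208/761 d=937/9132
  seg 3: a=3 b=-10877/4566 c=-3895/3044 d=1108/2283
  seg 4: a=-3 b=-7655/4566 c=4969/3044 d=-4969/18264
S(1/2) = -129769/48704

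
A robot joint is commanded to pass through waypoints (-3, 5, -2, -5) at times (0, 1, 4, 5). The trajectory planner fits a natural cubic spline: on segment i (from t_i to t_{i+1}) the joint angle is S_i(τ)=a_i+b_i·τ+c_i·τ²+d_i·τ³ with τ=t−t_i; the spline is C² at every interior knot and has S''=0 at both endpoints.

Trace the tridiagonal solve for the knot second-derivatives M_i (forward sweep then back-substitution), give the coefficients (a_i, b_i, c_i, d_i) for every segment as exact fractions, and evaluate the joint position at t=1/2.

Δ: Δ0=8, Δ1=-7/3, Δ2=-3
row 1: diag=8, rhs=-62; c'=3/8, d'=-31/4
row 2: denom=8−3·3/8=55/8; d'=(-4−3·-31/4)/(55/8)=14/5
back: M2=14/5
back: M1=-31/4−3/8·14/5=-44/5
M: M0=0, M1=-44/5, M2=14/5, M3=0
seg 0: a=-3, c=M0/2=0, d=(M1−M0)/(6·1)=-22/15, b=Δ0−h0·(2M0+M1)/6=142/15
seg 1: a=5, c=M1/2=-22/5, d=(M2−M1)/(6·3)=29/45, b=Δ1−h1·(2M1+M2)/6=76/15
seg 2: a=-2, c=M2/2=7/5, d=(M3−M2)/(6·1)=-7/15, b=Δ2−h2·(2M2+M3)/6=-59/15
t_q=1/2 → seg 0, τ=1/2; S=-3+142/15·τ+0·τ²+-22/15·τ³=31/20

  seg 0: a=-3 b=142/15 c=0 d=-22/15
  seg 1: a=5 b=76/15 c=-22/5 d=29/45
  seg 2: a=-2 b=-59/15 c=7/5 d=-7/15
S(1/2) = 31/20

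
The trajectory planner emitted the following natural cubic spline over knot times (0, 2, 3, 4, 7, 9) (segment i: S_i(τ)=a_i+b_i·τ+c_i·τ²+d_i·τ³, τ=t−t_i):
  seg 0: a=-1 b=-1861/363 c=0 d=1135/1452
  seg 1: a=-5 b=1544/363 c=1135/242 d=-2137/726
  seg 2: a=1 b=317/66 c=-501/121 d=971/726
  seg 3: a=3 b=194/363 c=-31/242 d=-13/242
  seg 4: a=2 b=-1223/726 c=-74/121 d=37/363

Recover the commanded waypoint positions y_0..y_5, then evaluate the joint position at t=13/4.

y_0 = S_0(0) = a_0 = -1
y_1 = S_1(0) = a_1 = -5
y_2 = S_2(0) = a_2 = 1
y_3 = S_3(0) = a_3 = 3
y_4 = S_4(0) = a_4 = 2
y_5 = S_4(2) = -3
t_q=13/4 is in segment 2 (τ=1/4); S_2(τ)=30401/15488

y_0=-1 y_1=-5 y_2=1 y_3=3 y_4=2 y_5=-3
S(13/4) = 30401/15488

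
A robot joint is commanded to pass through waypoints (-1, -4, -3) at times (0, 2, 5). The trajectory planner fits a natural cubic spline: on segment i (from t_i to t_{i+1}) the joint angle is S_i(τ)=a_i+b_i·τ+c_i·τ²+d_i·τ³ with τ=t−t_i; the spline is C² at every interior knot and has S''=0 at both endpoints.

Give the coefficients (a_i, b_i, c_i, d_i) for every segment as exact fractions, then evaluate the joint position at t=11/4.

Δ: Δ0=-3/2, Δ1=1/3
row 1: diag=10, rhs=11; c'=3/10, d'=11/10
back: M1=11/10
M: M0=0, M1=11/10, M2=0
seg 0: a=-1, c=M0/2=0, d=(M1−M0)/(6·2)=11/120, b=Δ0−h0·(2M0+M1)/6=-28/15
seg 1: a=-4, c=M1/2=11/20, d=(M2−M1)/(6·3)=-11/180, b=Δ1−h1·(2M1+M2)/6=-23/30
t_q=11/4 → seg 1, τ=3/4; S=-4+-23/30·τ+11/20·τ²+-11/180·τ³=-5493/1280

  seg 0: a=-1 b=-28/15 c=0 d=11/120
  seg 1: a=-4 b=-23/30 c=11/20 d=-11/180
S(11/4) = -5493/1280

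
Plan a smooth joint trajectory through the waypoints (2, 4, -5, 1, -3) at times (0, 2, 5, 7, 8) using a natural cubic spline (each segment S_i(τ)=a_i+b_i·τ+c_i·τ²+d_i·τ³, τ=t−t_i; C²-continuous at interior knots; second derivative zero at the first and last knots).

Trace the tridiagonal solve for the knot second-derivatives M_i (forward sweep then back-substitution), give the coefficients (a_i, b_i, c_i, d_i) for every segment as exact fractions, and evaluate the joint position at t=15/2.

  seg 0: a=2 b=57/23 c=0 d=-17/46
  seg 1: a=4 b=-45/23 c=-51/23 d=43/69
  seg 2: a=-5 b=36/23 c=78/23 d=-123/92
  seg 3: a=1 b=-21/23 c=-213/46 d=71/46
S(15/2) = -155/368

Δ: Δ0=1, Δ1=-3, Δ2=3, Δ3=-4
row 1: diag=10, rhs=-24; c'=3/10, d'=-12/5
row 2: denom=10−3·3/10=91/10; d'=(36−3·-12/5)/(91/10)=432/91
row 3: denom=6−2·20/91=506/91; d'=(-42−2·432/91)/(506/91)=-213/23
back: M3=-213/23
back: M2=432/91−20/91·-213/23=156/23
back: M1=-12/5−3/10·156/23=-102/23
M: M0=0, M1=-102/23, M2=156/23, M3=-213/23, M4=0
seg 0: a=2, c=M0/2=0, d=(M1−M0)/(6·2)=-17/46, b=Δ0−h0·(2M0+M1)/6=57/23
seg 1: a=4, c=M1/2=-51/23, d=(M2−M1)/(6·3)=43/69, b=Δ1−h1·(2M1+M2)/6=-45/23
seg 2: a=-5, c=M2/2=78/23, d=(M3−M2)/(6·2)=-123/92, b=Δ2−h2·(2M2+M3)/6=36/23
seg 3: a=1, c=M3/2=-213/46, d=(M4−M3)/(6·1)=71/46, b=Δ3−h3·(2M3+M4)/6=-21/23
t_q=15/2 → seg 3, τ=1/2; S=1+-21/23·τ+-213/46·τ²+71/46·τ³=-155/368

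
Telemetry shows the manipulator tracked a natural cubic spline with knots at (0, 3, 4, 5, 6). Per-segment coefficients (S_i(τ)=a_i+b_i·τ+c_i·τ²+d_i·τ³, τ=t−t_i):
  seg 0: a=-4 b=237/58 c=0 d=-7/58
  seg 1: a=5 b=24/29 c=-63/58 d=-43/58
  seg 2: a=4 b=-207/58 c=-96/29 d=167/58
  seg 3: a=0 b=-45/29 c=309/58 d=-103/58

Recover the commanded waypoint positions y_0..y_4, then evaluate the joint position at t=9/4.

y_0 = S_0(0) = a_0 = -4
y_1 = S_1(0) = a_1 = 5
y_2 = S_2(0) = a_2 = 4
y_3 = S_3(0) = a_3 = 0
y_4 = S_3(1) = 2
t_q=9/4 is in segment 0 (τ=9/4); S_0(τ)=14177/3712

y_0=-4 y_1=5 y_2=4 y_3=0 y_4=2
S(9/4) = 14177/3712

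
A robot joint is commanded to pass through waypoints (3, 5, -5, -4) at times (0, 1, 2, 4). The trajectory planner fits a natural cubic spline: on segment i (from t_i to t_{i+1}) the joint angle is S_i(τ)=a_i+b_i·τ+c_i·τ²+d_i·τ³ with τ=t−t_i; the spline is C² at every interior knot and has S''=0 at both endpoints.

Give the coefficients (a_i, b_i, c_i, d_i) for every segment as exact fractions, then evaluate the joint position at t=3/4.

  seg 0: a=3 b=257/46 c=0 d=-165/46
  seg 1: a=5 b=-119/23 c=-495/46 d=273/46
  seg 2: a=-5 b=-409/46 c=162/23 d=-27/23
S(3/4) = 16713/2944

Δ: Δ0=2, Δ1=-10, Δ2=1/2
row 1: diag=4, rhs=-72; c'=1/4, d'=-18
row 2: denom=6−1·1/4=23/4; d'=(63−1·-18)/(23/4)=324/23
back: M2=324/23
back: M1=-18−1/4·324/23=-495/23
M: M0=0, M1=-495/23, M2=324/23, M3=0
seg 0: a=3, c=M0/2=0, d=(M1−M0)/(6·1)=-165/46, b=Δ0−h0·(2M0+M1)/6=257/46
seg 1: a=5, c=M1/2=-495/46, d=(M2−M1)/(6·1)=273/46, b=Δ1−h1·(2M1+M2)/6=-119/23
seg 2: a=-5, c=M2/2=162/23, d=(M3−M2)/(6·2)=-27/23, b=Δ2−h2·(2M2+M3)/6=-409/46
t_q=3/4 → seg 0, τ=3/4; S=3+257/46·τ+0·τ²+-165/46·τ³=16713/2944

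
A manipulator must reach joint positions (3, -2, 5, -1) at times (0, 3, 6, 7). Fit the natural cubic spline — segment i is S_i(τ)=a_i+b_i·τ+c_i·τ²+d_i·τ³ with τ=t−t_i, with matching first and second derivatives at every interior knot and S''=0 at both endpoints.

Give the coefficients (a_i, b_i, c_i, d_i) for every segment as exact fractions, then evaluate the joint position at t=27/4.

Δ: Δ0=-5/3, Δ1=7/3, Δ2=-6
row 1: diag=12, rhs=24; c'=1/4, d'=2
row 2: denom=8−3·1/4=29/4; d'=(-50−3·2)/(29/4)=-224/29
back: M2=-224/29
back: M1=2−1/4·-224/29=114/29
M: M0=0, M1=114/29, M2=-224/29, M3=0
seg 0: a=3, c=M0/2=0, d=(M1−M0)/(6·3)=19/87, b=Δ0−h0·(2M0+M1)/6=-316/87
seg 1: a=-2, c=M1/2=57/29, d=(M2−M1)/(6·3)=-169/261, b=Δ1−h1·(2M1+M2)/6=197/87
seg 2: a=5, c=M2/2=-112/29, d=(M3−M2)/(6·1)=112/87, b=Δ2−h2·(2M2+M3)/6=-298/87
t_q=27/4 → seg 2, τ=3/4; S=5+-298/87·τ+-112/29·τ²+112/87·τ³=93/116

  seg 0: a=3 b=-316/87 c=0 d=19/87
  seg 1: a=-2 b=197/87 c=57/29 d=-169/261
  seg 2: a=5 b=-298/87 c=-112/29 d=112/87
S(27/4) = 93/116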